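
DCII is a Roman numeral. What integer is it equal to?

DCII: D=500, C=100, I=1, I=1
500 + 100 + 1 + 1 = 602

602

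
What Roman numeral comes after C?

C = 100; next is 101

CI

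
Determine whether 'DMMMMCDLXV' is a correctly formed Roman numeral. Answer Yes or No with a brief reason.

'DMMMMCDLXV': More than 3 consecutive M's

No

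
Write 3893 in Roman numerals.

Convert 3893 to Roman numerals:
  3893 contains 3×1000 (MMM)
  893 contains 1×500 (D)
  393 contains 3×100 (CCC)
  93 contains 1×90 (XC)
  3 contains 3×1 (III)

MMMDCCCXCIII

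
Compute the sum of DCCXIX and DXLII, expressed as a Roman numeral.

DCCXIX = 719
DXLII = 542
719 + 542 = 1261

MCCLXI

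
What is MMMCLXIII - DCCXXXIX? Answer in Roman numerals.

MMMCLXIII = 3163
DCCXXXIX = 739
3163 - 739 = 2424

MMCDXXIV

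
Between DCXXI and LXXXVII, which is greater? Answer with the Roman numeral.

DCXXI = 621
LXXXVII = 87
621 is larger

DCXXI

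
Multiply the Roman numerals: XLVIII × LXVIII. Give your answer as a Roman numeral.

XLVIII = 48
LXVIII = 68
48 × 68 = 3264

MMMCCLXIV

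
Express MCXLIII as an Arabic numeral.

MCXLIII: M=1000, C=100, XL=40, I=1, I=1, I=1
1000 + 100 + 40 + 1 + 1 + 1 = 1143

1143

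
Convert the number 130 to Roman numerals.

Convert 130 to Roman numerals:
  130 contains 1×100 (C)
  30 contains 3×10 (XXX)

CXXX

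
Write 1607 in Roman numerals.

Convert 1607 to Roman numerals:
  1607 contains 1×1000 (M)
  607 contains 1×500 (D)
  107 contains 1×100 (C)
  7 contains 1×5 (V)
  2 contains 2×1 (II)

MDCVII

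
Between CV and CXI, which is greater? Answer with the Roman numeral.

CV = 105
CXI = 111
111 is larger

CXI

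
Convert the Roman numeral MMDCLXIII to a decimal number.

MMDCLXIII: M=1000, M=1000, D=500, C=100, L=50, X=10, I=1, I=1, I=1
1000 + 1000 + 500 + 100 + 50 + 10 + 1 + 1 + 1 = 2663

2663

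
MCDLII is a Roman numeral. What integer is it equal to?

MCDLII: M=1000, CD=400, L=50, I=1, I=1
1000 + 400 + 50 + 1 + 1 = 1452

1452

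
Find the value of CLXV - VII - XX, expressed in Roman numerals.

CLXV = 165, VII = 7, XX = 20
165 - 7 = 158
158 - 20 = 138

CXXXVIII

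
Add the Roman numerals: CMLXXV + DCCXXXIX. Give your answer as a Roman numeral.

CMLXXV = 975
DCCXXXIX = 739
975 + 739 = 1714

MDCCXIV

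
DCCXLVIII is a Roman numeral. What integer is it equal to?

DCCXLVIII: D=500, C=100, C=100, XL=40, V=5, I=1, I=1, I=1
500 + 100 + 100 + 40 + 5 + 1 + 1 + 1 = 748

748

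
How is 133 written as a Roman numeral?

Convert 133 to Roman numerals:
  133 contains 1×100 (C)
  33 contains 3×10 (XXX)
  3 contains 3×1 (III)

CXXXIII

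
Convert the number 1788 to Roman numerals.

Convert 1788 to Roman numerals:
  1788 contains 1×1000 (M)
  788 contains 1×500 (D)
  288 contains 2×100 (CC)
  88 contains 1×50 (L)
  38 contains 3×10 (XXX)
  8 contains 1×5 (V)
  3 contains 3×1 (III)

MDCCLXXXVIII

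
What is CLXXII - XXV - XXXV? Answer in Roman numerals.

CLXXII = 172, XXV = 25, XXXV = 35
172 - 25 = 147
147 - 35 = 112

CXII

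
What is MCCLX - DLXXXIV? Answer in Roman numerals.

MCCLX = 1260
DLXXXIV = 584
1260 - 584 = 676

DCLXXVI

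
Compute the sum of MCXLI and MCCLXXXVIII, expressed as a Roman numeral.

MCXLI = 1141
MCCLXXXVIII = 1288
1141 + 1288 = 2429

MMCDXXIX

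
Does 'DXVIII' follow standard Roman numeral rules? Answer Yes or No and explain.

'DXVIII': Check the rules: uses only the symbols I, V, X, L, C, D, M; no symbol is repeated more than three times in a row; V, L and D each appear at most once; no smaller symbol precedes a larger one (values never increase from left to right). Value: D (500) + X (10) + V (5) + I (1) + I (1) + I (1) = 518. So it is a valid standard Roman numeral.

Yes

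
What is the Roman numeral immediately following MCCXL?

MCCXL = 1240, so the next integer is 1240 + 1 = 1241

MCCXLI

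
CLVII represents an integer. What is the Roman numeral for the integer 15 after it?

CLVII = 157
157 + 15 = 172

CLXXII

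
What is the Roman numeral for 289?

Convert 289 to Roman numerals:
  289 contains 2×100 (CC)
  89 contains 1×50 (L)
  39 contains 3×10 (XXX)
  9 contains 1×9 (IX)

CCLXXXIX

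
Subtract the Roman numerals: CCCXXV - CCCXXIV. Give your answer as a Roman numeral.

CCCXXV = 325
CCCXXIV = 324
325 - 324 = 1

I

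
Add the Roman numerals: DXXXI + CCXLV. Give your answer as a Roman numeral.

DXXXI = 531
CCXLV = 245
531 + 245 = 776

DCCLXXVI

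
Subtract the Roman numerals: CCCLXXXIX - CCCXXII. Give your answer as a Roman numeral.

CCCLXXXIX = 389
CCCXXII = 322
389 - 322 = 67

LXVII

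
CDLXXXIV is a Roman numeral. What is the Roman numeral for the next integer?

CDLXXXIV = 484; next is 485

CDLXXXV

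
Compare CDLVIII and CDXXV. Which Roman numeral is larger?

CDLVIII = 458
CDXXV = 425
458 is larger

CDLVIII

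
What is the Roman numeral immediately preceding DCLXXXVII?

DCLXXXVII = 687, so the previous integer is 687 - 1 = 686

DCLXXXVI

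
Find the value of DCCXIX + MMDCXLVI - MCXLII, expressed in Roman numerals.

DCCXIX = 719, MMDCXLVI = 2646, MCXLII = 1142
719 + 2646 = 3365
3365 - 1142 = 2223

MMCCXXIII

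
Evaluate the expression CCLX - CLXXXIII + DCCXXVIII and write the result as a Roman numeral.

CCLX = 260, CLXXXIII = 183, DCCXXVIII = 728
260 - 183 = 77
77 + 728 = 805

DCCCV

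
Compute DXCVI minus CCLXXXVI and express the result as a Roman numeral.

DXCVI = 596
CCLXXXVI = 286
596 - 286 = 310

CCCX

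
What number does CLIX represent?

CLIX: C=100, L=50, IX=9
100 + 50 + 9 = 159

159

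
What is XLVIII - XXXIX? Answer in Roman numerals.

XLVIII = 48
XXXIX = 39
48 - 39 = 9

IX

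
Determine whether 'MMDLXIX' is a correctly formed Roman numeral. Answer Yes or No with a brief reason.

'MMDLXIX': Check the rules: uses only the symbols I, V, X, L, C, D, M; no symbol is repeated more than three times in a row; V, L and D each appear at most once; the only place a smaller symbol precedes a larger one is the allowed subtractive pair IX, the symbol right after such a pair (if any) is smaller than the pair's first symbol, and otherwise the values never increase from left to right. Value: M (1000) + M (1000) + D (500) + L (50) + X (10) + IX (9) = 2569. So it is a valid standard Roman numeral.

Yes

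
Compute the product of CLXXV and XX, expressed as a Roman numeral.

CLXXV = 175
XX = 20
175 × 20 = 3500

MMMD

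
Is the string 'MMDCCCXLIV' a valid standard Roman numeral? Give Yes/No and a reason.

'MMDCCCXLIV': Check the rules: uses only the symbols I, V, X, L, C, D, M; no symbol is repeated more than three times in a row; V, L and D each appear at most once; the only places a smaller symbol precedes a larger one are the allowed subtractive pairs XL, IV, the symbol right after such a pair (if any) is smaller than the pair's first symbol, and otherwise the values never increase from left to right. Value: M (1000) + M (1000) + D (500) + C (100) + C (100) + C (100) + XL (40) + IV (4) = 2844. So it is a valid standard Roman numeral.

Yes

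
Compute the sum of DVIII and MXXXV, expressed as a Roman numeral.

DVIII = 508
MXXXV = 1035
508 + 1035 = 1543

MDXLIII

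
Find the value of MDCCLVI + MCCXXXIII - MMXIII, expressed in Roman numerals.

MDCCLVI = 1756, MCCXXXIII = 1233, MMXIII = 2013
1756 + 1233 = 2989
2989 - 2013 = 976

CMLXXVI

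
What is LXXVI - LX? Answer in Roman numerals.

LXXVI = 76
LX = 60
76 - 60 = 16

XVI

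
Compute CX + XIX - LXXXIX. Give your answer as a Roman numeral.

CX = 110, XIX = 19, LXXXIX = 89
110 + 19 = 129
129 - 89 = 40

XL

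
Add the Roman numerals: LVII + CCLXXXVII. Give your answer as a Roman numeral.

LVII = 57
CCLXXXVII = 287
57 + 287 = 344

CCCXLIV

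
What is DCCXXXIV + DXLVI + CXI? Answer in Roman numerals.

DCCXXXIV = 734, DXLVI = 546, CXI = 111
734 + 546 = 1280
1280 + 111 = 1391

MCCCXCI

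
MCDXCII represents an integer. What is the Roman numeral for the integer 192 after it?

MCDXCII = 1492
1492 + 192 = 1684

MDCLXXXIV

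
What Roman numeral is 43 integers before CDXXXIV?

CDXXXIV = 434
434 - 43 = 391

CCCXCI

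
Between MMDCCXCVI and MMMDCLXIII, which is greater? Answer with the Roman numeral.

MMDCCXCVI = 2796
MMMDCLXIII = 3663
3663 is larger

MMMDCLXIII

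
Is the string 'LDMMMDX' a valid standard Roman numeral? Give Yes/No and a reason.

'LDMMMDX': D should not appear more than once

No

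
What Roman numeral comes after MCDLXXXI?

MCDLXXXI = 1481, so the next integer is 1481 + 1 = 1482

MCDLXXXII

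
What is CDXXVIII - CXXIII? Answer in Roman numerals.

CDXXVIII = 428
CXXIII = 123
428 - 123 = 305

CCCV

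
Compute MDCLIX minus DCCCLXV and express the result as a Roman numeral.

MDCLIX = 1659
DCCCLXV = 865
1659 - 865 = 794

DCCXCIV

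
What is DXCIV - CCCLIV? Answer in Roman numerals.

DXCIV = 594
CCCLIV = 354
594 - 354 = 240

CCXL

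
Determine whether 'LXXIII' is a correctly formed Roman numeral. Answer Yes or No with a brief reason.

'LXXIII': Check the rules: uses only the symbols I, V, X, L, C, D, M; no symbol is repeated more than three times in a row; V, L and D each appear at most once; no smaller symbol precedes a larger one (values never increase from left to right). Value: L (50) + X (10) + X (10) + I (1) + I (1) + I (1) = 73. So it is a valid standard Roman numeral.

Yes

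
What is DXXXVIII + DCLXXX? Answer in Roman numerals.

DXXXVIII = 538
DCLXXX = 680
538 + 680 = 1218

MCCXVIII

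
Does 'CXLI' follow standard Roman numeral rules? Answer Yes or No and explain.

'CXLI': Check the rules: uses only the symbols I, V, X, L, C, D, M; no symbol is repeated more than three times in a row; V, L and D each appear at most once; the only place a smaller symbol precedes a larger one is the allowed subtractive pair XL, the symbol right after such a pair (if any) is smaller than the pair's first symbol, and otherwise the values never increase from left to right. Value: C (100) + XL (40) + I (1) = 141. So it is a valid standard Roman numeral.

Yes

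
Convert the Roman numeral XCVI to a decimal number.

XCVI: XC=90, V=5, I=1
90 + 5 + 1 = 96

96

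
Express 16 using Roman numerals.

Convert 16 to Roman numerals:
  16 contains 1×10 (X)
  6 contains 1×5 (V)
  1 contains 1×1 (I)

XVI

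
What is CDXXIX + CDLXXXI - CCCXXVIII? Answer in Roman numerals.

CDXXIX = 429, CDLXXXI = 481, CCCXXVIII = 328
429 + 481 = 910
910 - 328 = 582

DLXXXII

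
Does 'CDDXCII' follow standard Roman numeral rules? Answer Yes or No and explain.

'CDDXCII': D should not appear more than once

No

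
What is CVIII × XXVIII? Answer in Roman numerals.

CVIII = 108
XXVIII = 28
108 × 28 = 3024

MMMXXIV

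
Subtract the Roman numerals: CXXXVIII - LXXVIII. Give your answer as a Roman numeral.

CXXXVIII = 138
LXXVIII = 78
138 - 78 = 60

LX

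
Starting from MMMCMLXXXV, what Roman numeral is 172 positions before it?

MMMCMLXXXV = 3985
3985 - 172 = 3813

MMMDCCCXIII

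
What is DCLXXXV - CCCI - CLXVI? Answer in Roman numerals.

DCLXXXV = 685, CCCI = 301, CLXVI = 166
685 - 301 = 384
384 - 166 = 218

CCXVIII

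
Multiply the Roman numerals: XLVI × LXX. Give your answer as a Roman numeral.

XLVI = 46
LXX = 70
46 × 70 = 3220

MMMCCXX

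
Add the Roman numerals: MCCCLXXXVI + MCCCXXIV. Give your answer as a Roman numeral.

MCCCLXXXVI = 1386
MCCCXXIV = 1324
1386 + 1324 = 2710

MMDCCX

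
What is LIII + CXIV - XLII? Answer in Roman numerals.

LIII = 53, CXIV = 114, XLII = 42
53 + 114 = 167
167 - 42 = 125

CXXV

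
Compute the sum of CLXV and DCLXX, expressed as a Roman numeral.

CLXV = 165
DCLXX = 670
165 + 670 = 835

DCCCXXXV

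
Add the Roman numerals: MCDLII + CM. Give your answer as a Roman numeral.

MCDLII = 1452
CM = 900
1452 + 900 = 2352

MMCCCLII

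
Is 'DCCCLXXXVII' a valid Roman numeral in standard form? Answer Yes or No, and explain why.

'DCCCLXXXVII': Check the rules: uses only the symbols I, V, X, L, C, D, M; no symbol is repeated more than three times in a row; V, L and D each appear at most once; no smaller symbol precedes a larger one (values never increase from left to right). Value: D (500) + C (100) + C (100) + C (100) + L (50) + X (10) + X (10) + X (10) + V (5) + I (1) + I (1) = 887. So it is a valid standard Roman numeral.

Yes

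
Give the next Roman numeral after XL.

XL = 40, so the next integer is 40 + 1 = 41

XLI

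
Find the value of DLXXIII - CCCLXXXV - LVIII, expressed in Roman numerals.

DLXXIII = 573, CCCLXXXV = 385, LVIII = 58
573 - 385 = 188
188 - 58 = 130

CXXX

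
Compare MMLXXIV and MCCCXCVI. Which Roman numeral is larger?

MMLXXIV = 2074
MCCCXCVI = 1396
2074 is larger

MMLXXIV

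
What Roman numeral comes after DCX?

DCX = 610, so the next integer is 610 + 1 = 611

DCXI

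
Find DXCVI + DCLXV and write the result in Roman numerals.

DXCVI = 596
DCLXV = 665
596 + 665 = 1261

MCCLXI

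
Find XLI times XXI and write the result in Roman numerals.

XLI = 41
XXI = 21
41 × 21 = 861

DCCCLXI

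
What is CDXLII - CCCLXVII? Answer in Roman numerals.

CDXLII = 442
CCCLXVII = 367
442 - 367 = 75

LXXV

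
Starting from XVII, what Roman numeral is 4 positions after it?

XVII = 17
17 + 4 = 21

XXI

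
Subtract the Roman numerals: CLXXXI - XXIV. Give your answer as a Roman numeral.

CLXXXI = 181
XXIV = 24
181 - 24 = 157

CLVII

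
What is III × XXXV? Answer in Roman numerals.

III = 3
XXXV = 35
3 × 35 = 105

CV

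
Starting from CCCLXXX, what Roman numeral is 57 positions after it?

CCCLXXX = 380
380 + 57 = 437

CDXXXVII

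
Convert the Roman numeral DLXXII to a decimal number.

DLXXII: D=500, L=50, X=10, X=10, I=1, I=1
500 + 50 + 10 + 10 + 1 + 1 = 572

572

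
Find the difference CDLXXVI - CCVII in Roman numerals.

CDLXXVI = 476
CCVII = 207
476 - 207 = 269

CCLXIX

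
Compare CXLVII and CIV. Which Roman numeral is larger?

CXLVII = 147
CIV = 104
147 is larger

CXLVII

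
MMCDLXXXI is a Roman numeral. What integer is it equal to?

MMCDLXXXI: M=1000, M=1000, CD=400, L=50, X=10, X=10, X=10, I=1
1000 + 1000 + 400 + 50 + 10 + 10 + 10 + 1 = 2481

2481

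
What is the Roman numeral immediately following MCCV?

MCCV = 1205, so the next integer is 1205 + 1 = 1206

MCCVI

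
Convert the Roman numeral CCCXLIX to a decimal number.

CCCXLIX: C=100, C=100, C=100, XL=40, IX=9
100 + 100 + 100 + 40 + 9 = 349

349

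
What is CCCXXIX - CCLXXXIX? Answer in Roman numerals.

CCCXXIX = 329
CCLXXXIX = 289
329 - 289 = 40

XL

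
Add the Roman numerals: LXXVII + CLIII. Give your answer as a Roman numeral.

LXXVII = 77
CLIII = 153
77 + 153 = 230

CCXXX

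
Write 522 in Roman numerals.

Convert 522 to Roman numerals:
  522 contains 1×500 (D)
  22 contains 2×10 (XX)
  2 contains 2×1 (II)

DXXII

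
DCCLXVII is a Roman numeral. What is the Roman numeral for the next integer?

DCCLXVII = 767, so the next integer is 767 + 1 = 768

DCCLXVIII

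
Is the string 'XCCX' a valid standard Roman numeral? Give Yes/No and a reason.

'XCCX': X (position 1) comes before the larger symbol C (position 3) without being directly in front of it as a subtractive pair; apart from IV, IX, XL, XC, CD and CM, symbols must go from largest to smallest

No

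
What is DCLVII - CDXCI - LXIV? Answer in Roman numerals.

DCLVII = 657, CDXCI = 491, LXIV = 64
657 - 491 = 166
166 - 64 = 102

CII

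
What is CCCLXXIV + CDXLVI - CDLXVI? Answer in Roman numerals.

CCCLXXIV = 374, CDXLVI = 446, CDLXVI = 466
374 + 446 = 820
820 - 466 = 354

CCCLIV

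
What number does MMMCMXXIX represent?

MMMCMXXIX: M=1000, M=1000, M=1000, CM=900, X=10, X=10, IX=9
1000 + 1000 + 1000 + 900 + 10 + 10 + 9 = 3929

3929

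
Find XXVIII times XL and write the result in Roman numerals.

XXVIII = 28
XL = 40
28 × 40 = 1120

MCXX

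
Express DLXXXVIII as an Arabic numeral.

DLXXXVIII: D=500, L=50, X=10, X=10, X=10, V=5, I=1, I=1, I=1
500 + 50 + 10 + 10 + 10 + 5 + 1 + 1 + 1 = 588

588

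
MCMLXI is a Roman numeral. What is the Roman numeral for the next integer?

MCMLXI = 1961; next is 1962

MCMLXII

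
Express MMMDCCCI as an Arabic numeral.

MMMDCCCI: M=1000, M=1000, M=1000, D=500, C=100, C=100, C=100, I=1
1000 + 1000 + 1000 + 500 + 100 + 100 + 100 + 1 = 3801

3801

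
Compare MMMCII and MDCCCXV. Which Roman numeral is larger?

MMMCII = 3102
MDCCCXV = 1815
3102 is larger

MMMCII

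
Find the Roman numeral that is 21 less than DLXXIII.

DLXXIII = 573
573 - 21 = 552

DLII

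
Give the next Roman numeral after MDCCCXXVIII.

MDCCCXXVIII = 1828, so the next integer is 1828 + 1 = 1829

MDCCCXXIX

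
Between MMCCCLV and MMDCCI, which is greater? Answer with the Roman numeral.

MMCCCLV = 2355
MMDCCI = 2701
2701 is larger

MMDCCI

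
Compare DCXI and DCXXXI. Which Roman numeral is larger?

DCXI = 611
DCXXXI = 631
631 is larger

DCXXXI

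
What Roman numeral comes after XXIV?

XXIV = 24; next is 25

XXV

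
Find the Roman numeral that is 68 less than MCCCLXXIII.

MCCCLXXIII = 1373
1373 - 68 = 1305

MCCCV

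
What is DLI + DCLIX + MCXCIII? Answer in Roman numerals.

DLI = 551, DCLIX = 659, MCXCIII = 1193
551 + 659 = 1210
1210 + 1193 = 2403

MMCDIII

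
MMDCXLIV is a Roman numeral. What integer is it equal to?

MMDCXLIV: M=1000, M=1000, D=500, C=100, XL=40, IV=4
1000 + 1000 + 500 + 100 + 40 + 4 = 2644

2644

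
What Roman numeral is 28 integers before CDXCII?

CDXCII = 492
492 - 28 = 464

CDLXIV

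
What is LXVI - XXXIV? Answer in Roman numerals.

LXVI = 66
XXXIV = 34
66 - 34 = 32

XXXII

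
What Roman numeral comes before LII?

LII = 52; previous is 51

LI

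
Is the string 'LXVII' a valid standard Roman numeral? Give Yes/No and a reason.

'LXVII': Check the rules: uses only the symbols I, V, X, L, C, D, M; no symbol is repeated more than three times in a row; V, L and D each appear at most once; no smaller symbol precedes a larger one (values never increase from left to right). Value: L (50) + X (10) + V (5) + I (1) + I (1) = 67. So it is a valid standard Roman numeral.

Yes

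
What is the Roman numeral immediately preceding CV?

CV = 105; previous is 104

CIV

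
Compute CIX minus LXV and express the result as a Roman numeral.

CIX = 109
LXV = 65
109 - 65 = 44

XLIV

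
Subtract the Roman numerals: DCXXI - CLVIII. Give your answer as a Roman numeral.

DCXXI = 621
CLVIII = 158
621 - 158 = 463

CDLXIII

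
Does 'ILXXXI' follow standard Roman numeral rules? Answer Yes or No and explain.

'ILXXXI': Invalid subtractive combination: IL

No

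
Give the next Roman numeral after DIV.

DIV = 504, so the next integer is 504 + 1 = 505

DV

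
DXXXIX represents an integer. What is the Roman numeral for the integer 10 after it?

DXXXIX = 539
539 + 10 = 549

DXLIX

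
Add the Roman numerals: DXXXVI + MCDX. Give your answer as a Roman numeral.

DXXXVI = 536
MCDX = 1410
536 + 1410 = 1946

MCMXLVI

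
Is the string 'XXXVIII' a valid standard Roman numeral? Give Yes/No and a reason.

'XXXVIII': Check the rules: uses only the symbols I, V, X, L, C, D, M; no symbol is repeated more than three times in a row; V, L and D each appear at most once; no smaller symbol precedes a larger one (values never increase from left to right). Value: X (10) + X (10) + X (10) + V (5) + I (1) + I (1) + I (1) = 38. So it is a valid standard Roman numeral.

Yes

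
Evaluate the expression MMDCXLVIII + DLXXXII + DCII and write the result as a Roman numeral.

MMDCXLVIII = 2648, DLXXXII = 582, DCII = 602
2648 + 582 = 3230
3230 + 602 = 3832

MMMDCCCXXXII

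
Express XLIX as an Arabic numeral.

XLIX: XL=40, IX=9
40 + 9 = 49

49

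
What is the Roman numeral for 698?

Convert 698 to Roman numerals:
  698 contains 1×500 (D)
  198 contains 1×100 (C)
  98 contains 1×90 (XC)
  8 contains 1×5 (V)
  3 contains 3×1 (III)

DCXCVIII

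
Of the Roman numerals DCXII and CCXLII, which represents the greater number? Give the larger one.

DCXII = 612
CCXLII = 242
612 is larger

DCXII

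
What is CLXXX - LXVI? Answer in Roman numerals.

CLXXX = 180
LXVI = 66
180 - 66 = 114

CXIV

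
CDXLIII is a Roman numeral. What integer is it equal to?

CDXLIII: CD=400, XL=40, I=1, I=1, I=1
400 + 40 + 1 + 1 + 1 = 443

443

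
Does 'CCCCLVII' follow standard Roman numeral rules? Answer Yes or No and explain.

'CCCCLVII': More than 3 consecutive C's

No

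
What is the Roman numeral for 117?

Convert 117 to Roman numerals:
  117 contains 1×100 (C)
  17 contains 1×10 (X)
  7 contains 1×5 (V)
  2 contains 2×1 (II)

CXVII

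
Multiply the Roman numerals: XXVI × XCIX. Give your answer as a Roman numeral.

XXVI = 26
XCIX = 99
26 × 99 = 2574

MMDLXXIV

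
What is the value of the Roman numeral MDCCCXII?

MDCCCXII: M=1000, D=500, C=100, C=100, C=100, X=10, I=1, I=1
1000 + 500 + 100 + 100 + 100 + 10 + 1 + 1 = 1812

1812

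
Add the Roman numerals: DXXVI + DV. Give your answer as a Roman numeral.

DXXVI = 526
DV = 505
526 + 505 = 1031

MXXXI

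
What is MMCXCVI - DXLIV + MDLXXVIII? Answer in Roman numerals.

MMCXCVI = 2196, DXLIV = 544, MDLXXVIII = 1578
2196 - 544 = 1652
1652 + 1578 = 3230

MMMCCXXX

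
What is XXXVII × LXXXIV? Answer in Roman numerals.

XXXVII = 37
LXXXIV = 84
37 × 84 = 3108

MMMCVIII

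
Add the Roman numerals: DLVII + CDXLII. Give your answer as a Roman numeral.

DLVII = 557
CDXLII = 442
557 + 442 = 999

CMXCIX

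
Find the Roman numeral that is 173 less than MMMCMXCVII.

MMMCMXCVII = 3997
3997 - 173 = 3824

MMMDCCCXXIV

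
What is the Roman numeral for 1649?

Convert 1649 to Roman numerals:
  1649 contains 1×1000 (M)
  649 contains 1×500 (D)
  149 contains 1×100 (C)
  49 contains 1×40 (XL)
  9 contains 1×9 (IX)

MDCXLIX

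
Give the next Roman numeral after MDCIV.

MDCIV = 1604; next is 1605

MDCV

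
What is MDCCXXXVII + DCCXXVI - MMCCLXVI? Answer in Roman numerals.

MDCCXXXVII = 1737, DCCXXVI = 726, MMCCLXVI = 2266
1737 + 726 = 2463
2463 - 2266 = 197

CXCVII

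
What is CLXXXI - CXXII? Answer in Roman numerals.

CLXXXI = 181
CXXII = 122
181 - 122 = 59

LIX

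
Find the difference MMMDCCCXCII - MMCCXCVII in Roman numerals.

MMMDCCCXCII = 3892
MMCCXCVII = 2297
3892 - 2297 = 1595

MDXCV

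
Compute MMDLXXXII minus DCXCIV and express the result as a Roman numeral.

MMDLXXXII = 2582
DCXCIV = 694
2582 - 694 = 1888

MDCCCLXXXVIII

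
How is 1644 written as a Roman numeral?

Convert 1644 to Roman numerals:
  1644 contains 1×1000 (M)
  644 contains 1×500 (D)
  144 contains 1×100 (C)
  44 contains 1×40 (XL)
  4 contains 1×4 (IV)

MDCXLIV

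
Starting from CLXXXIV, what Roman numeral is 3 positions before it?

CLXXXIV = 184
184 - 3 = 181

CLXXXI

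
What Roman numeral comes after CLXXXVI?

CLXXXVI = 186, so the next integer is 186 + 1 = 187

CLXXXVII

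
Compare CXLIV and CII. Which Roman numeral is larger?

CXLIV = 144
CII = 102
144 is larger

CXLIV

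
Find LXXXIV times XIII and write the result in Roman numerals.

LXXXIV = 84
XIII = 13
84 × 13 = 1092

MXCII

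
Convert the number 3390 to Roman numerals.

Convert 3390 to Roman numerals:
  3390 contains 3×1000 (MMM)
  390 contains 3×100 (CCC)
  90 contains 1×90 (XC)

MMMCCCXC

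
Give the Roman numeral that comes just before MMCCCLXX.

MMCCCLXX = 2370, so the previous integer is 2370 - 1 = 2369

MMCCCLXIX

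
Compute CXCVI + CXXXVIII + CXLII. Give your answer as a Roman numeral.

CXCVI = 196, CXXXVIII = 138, CXLII = 142
196 + 138 = 334
334 + 142 = 476

CDLXXVI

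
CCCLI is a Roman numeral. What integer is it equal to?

CCCLI: C=100, C=100, C=100, L=50, I=1
100 + 100 + 100 + 50 + 1 = 351

351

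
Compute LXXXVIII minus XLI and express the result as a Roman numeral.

LXXXVIII = 88
XLI = 41
88 - 41 = 47

XLVII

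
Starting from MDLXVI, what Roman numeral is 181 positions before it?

MDLXVI = 1566
1566 - 181 = 1385

MCCCLXXXV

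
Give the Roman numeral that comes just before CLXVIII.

CLXVIII = 168; previous is 167

CLXVII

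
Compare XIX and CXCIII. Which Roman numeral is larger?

XIX = 19
CXCIII = 193
193 is larger

CXCIII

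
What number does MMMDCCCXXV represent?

MMMDCCCXXV: M=1000, M=1000, M=1000, D=500, C=100, C=100, C=100, X=10, X=10, V=5
1000 + 1000 + 1000 + 500 + 100 + 100 + 100 + 10 + 10 + 5 = 3825

3825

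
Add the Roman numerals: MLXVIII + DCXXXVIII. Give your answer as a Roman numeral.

MLXVIII = 1068
DCXXXVIII = 638
1068 + 638 = 1706

MDCCVI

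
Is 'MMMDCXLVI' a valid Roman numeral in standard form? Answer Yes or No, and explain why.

'MMMDCXLVI': Check the rules: uses only the symbols I, V, X, L, C, D, M; no symbol is repeated more than three times in a row; V, L and D each appear at most once; the only place a smaller symbol precedes a larger one is the allowed subtractive pair XL, the symbol right after such a pair (if any) is smaller than the pair's first symbol, and otherwise the values never increase from left to right. Value: M (1000) + M (1000) + M (1000) + D (500) + C (100) + XL (40) + V (5) + I (1) = 3646. So it is a valid standard Roman numeral.

Yes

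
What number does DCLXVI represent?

DCLXVI: D=500, C=100, L=50, X=10, V=5, I=1
500 + 100 + 50 + 10 + 5 + 1 = 666

666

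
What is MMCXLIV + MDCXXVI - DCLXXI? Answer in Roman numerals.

MMCXLIV = 2144, MDCXXVI = 1626, DCLXXI = 671
2144 + 1626 = 3770
3770 - 671 = 3099

MMMXCIX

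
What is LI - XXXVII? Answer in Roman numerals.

LI = 51
XXXVII = 37
51 - 37 = 14

XIV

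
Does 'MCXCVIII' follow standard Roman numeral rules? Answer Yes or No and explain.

'MCXCVIII': Check the rules: uses only the symbols I, V, X, L, C, D, M; no symbol is repeated more than three times in a row; V, L and D each appear at most once; the only place a smaller symbol precedes a larger one is the allowed subtractive pair XC, the symbol right after such a pair (if any) is smaller than the pair's first symbol, and otherwise the values never increase from left to right. Value: M (1000) + C (100) + XC (90) + V (5) + I (1) + I (1) + I (1) = 1198. So it is a valid standard Roman numeral.

Yes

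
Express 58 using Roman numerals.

Convert 58 to Roman numerals:
  58 contains 1×50 (L)
  8 contains 1×5 (V)
  3 contains 3×1 (III)

LVIII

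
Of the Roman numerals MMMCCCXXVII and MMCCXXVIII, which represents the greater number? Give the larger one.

MMMCCCXXVII = 3327
MMCCXXVIII = 2228
3327 is larger

MMMCCCXXVII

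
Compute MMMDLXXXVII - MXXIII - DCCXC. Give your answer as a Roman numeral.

MMMDLXXXVII = 3587, MXXIII = 1023, DCCXC = 790
3587 - 1023 = 2564
2564 - 790 = 1774

MDCCLXXIV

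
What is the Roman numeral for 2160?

Convert 2160 to Roman numerals:
  2160 contains 2×1000 (MM)
  160 contains 1×100 (C)
  60 contains 1×50 (L)
  10 contains 1×10 (X)

MMCLX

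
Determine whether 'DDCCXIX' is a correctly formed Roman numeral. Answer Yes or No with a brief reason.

'DDCCXIX': D should not appear more than once

No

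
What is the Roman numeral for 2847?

Convert 2847 to Roman numerals:
  2847 contains 2×1000 (MM)
  847 contains 1×500 (D)
  347 contains 3×100 (CCC)
  47 contains 1×40 (XL)
  7 contains 1×5 (V)
  2 contains 2×1 (II)

MMDCCCXLVII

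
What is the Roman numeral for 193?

Convert 193 to Roman numerals:
  193 contains 1×100 (C)
  93 contains 1×90 (XC)
  3 contains 3×1 (III)

CXCIII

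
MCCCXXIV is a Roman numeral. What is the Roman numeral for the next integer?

MCCCXXIV = 1324, so the next integer is 1324 + 1 = 1325

MCCCXXV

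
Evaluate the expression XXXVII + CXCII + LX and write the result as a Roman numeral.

XXXVII = 37, CXCII = 192, LX = 60
37 + 192 = 229
229 + 60 = 289

CCLXXXIX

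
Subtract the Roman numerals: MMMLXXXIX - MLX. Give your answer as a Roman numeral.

MMMLXXXIX = 3089
MLX = 1060
3089 - 1060 = 2029

MMXXIX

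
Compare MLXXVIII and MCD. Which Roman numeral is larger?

MLXXVIII = 1078
MCD = 1400
1400 is larger

MCD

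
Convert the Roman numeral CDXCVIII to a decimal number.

CDXCVIII: CD=400, XC=90, V=5, I=1, I=1, I=1
400 + 90 + 5 + 1 + 1 + 1 = 498

498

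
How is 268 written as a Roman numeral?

Convert 268 to Roman numerals:
  268 contains 2×100 (CC)
  68 contains 1×50 (L)
  18 contains 1×10 (X)
  8 contains 1×5 (V)
  3 contains 3×1 (III)

CCLXVIII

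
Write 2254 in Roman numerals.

Convert 2254 to Roman numerals:
  2254 contains 2×1000 (MM)
  254 contains 2×100 (CC)
  54 contains 1×50 (L)
  4 contains 1×4 (IV)

MMCCLIV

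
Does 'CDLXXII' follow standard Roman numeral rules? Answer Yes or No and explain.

'CDLXXII': Check the rules: uses only the symbols I, V, X, L, C, D, M; no symbol is repeated more than three times in a row; V, L and D each appear at most once; the only place a smaller symbol precedes a larger one is the allowed subtractive pair CD, the symbol right after such a pair (if any) is smaller than the pair's first symbol, and otherwise the values never increase from left to right. Value: CD (400) + L (50) + X (10) + X (10) + I (1) + I (1) = 472. So it is a valid standard Roman numeral.

Yes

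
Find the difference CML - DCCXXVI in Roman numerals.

CML = 950
DCCXXVI = 726
950 - 726 = 224

CCXXIV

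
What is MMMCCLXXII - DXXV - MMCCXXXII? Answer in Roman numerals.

MMMCCLXXII = 3272, DXXV = 525, MMCCXXXII = 2232
3272 - 525 = 2747
2747 - 2232 = 515

DXV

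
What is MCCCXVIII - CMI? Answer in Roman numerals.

MCCCXVIII = 1318
CMI = 901
1318 - 901 = 417

CDXVII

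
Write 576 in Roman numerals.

Convert 576 to Roman numerals:
  576 contains 1×500 (D)
  76 contains 1×50 (L)
  26 contains 2×10 (XX)
  6 contains 1×5 (V)
  1 contains 1×1 (I)

DLXXVI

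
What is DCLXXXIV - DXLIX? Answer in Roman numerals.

DCLXXXIV = 684
DXLIX = 549
684 - 549 = 135

CXXXV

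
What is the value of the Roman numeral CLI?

CLI: C=100, L=50, I=1
100 + 50 + 1 = 151

151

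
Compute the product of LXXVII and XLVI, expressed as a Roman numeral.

LXXVII = 77
XLVI = 46
77 × 46 = 3542

MMMDXLII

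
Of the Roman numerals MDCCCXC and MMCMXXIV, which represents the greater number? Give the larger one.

MDCCCXC = 1890
MMCMXXIV = 2924
2924 is larger

MMCMXXIV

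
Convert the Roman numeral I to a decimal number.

I: I=1

1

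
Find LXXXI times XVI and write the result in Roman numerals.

LXXXI = 81
XVI = 16
81 × 16 = 1296

MCCXCVI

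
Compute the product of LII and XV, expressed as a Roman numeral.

LII = 52
XV = 15
52 × 15 = 780

DCCLXXX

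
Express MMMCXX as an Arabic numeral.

MMMCXX: M=1000, M=1000, M=1000, C=100, X=10, X=10
1000 + 1000 + 1000 + 100 + 10 + 10 = 3120

3120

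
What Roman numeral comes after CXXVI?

CXXVI = 126; next is 127

CXXVII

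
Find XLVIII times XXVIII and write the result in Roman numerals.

XLVIII = 48
XXVIII = 28
48 × 28 = 1344

MCCCXLIV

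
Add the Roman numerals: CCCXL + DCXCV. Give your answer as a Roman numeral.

CCCXL = 340
DCXCV = 695
340 + 695 = 1035

MXXXV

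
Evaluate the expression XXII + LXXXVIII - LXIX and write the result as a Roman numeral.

XXII = 22, LXXXVIII = 88, LXIX = 69
22 + 88 = 110
110 - 69 = 41

XLI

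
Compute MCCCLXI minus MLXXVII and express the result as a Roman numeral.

MCCCLXI = 1361
MLXXVII = 1077
1361 - 1077 = 284

CCLXXXIV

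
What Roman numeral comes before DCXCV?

DCXCV = 695, so the previous integer is 695 - 1 = 694

DCXCIV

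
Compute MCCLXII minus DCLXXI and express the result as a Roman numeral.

MCCLXII = 1262
DCLXXI = 671
1262 - 671 = 591

DXCI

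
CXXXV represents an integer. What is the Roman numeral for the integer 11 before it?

CXXXV = 135
135 - 11 = 124

CXXIV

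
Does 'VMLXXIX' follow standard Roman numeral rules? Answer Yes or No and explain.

'VMLXXIX': Invalid subtractive combination: VM

No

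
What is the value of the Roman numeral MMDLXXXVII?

MMDLXXXVII: M=1000, M=1000, D=500, L=50, X=10, X=10, X=10, V=5, I=1, I=1
1000 + 1000 + 500 + 50 + 10 + 10 + 10 + 5 + 1 + 1 = 2587

2587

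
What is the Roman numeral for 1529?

Convert 1529 to Roman numerals:
  1529 contains 1×1000 (M)
  529 contains 1×500 (D)
  29 contains 2×10 (XX)
  9 contains 1×9 (IX)

MDXXIX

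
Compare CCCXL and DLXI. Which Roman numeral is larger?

CCCXL = 340
DLXI = 561
561 is larger

DLXI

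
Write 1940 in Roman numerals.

Convert 1940 to Roman numerals:
  1940 contains 1×1000 (M)
  940 contains 1×900 (CM)
  40 contains 1×40 (XL)

MCMXL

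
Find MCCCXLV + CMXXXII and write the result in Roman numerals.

MCCCXLV = 1345
CMXXXII = 932
1345 + 932 = 2277

MMCCLXXVII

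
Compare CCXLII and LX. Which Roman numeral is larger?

CCXLII = 242
LX = 60
242 is larger

CCXLII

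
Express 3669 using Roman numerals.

Convert 3669 to Roman numerals:
  3669 contains 3×1000 (MMM)
  669 contains 1×500 (D)
  169 contains 1×100 (C)
  69 contains 1×50 (L)
  19 contains 1×10 (X)
  9 contains 1×9 (IX)

MMMDCLXIX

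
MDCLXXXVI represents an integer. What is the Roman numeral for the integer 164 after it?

MDCLXXXVI = 1686
1686 + 164 = 1850

MDCCCL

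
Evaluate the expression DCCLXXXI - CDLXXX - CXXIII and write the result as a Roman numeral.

DCCLXXXI = 781, CDLXXX = 480, CXXIII = 123
781 - 480 = 301
301 - 123 = 178

CLXXVIII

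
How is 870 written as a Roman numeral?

Convert 870 to Roman numerals:
  870 contains 1×500 (D)
  370 contains 3×100 (CCC)
  70 contains 1×50 (L)
  20 contains 2×10 (XX)

DCCCLXX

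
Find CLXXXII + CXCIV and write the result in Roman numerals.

CLXXXII = 182
CXCIV = 194
182 + 194 = 376

CCCLXXVI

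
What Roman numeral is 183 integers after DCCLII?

DCCLII = 752
752 + 183 = 935

CMXXXV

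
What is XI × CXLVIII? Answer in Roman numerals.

XI = 11
CXLVIII = 148
11 × 148 = 1628

MDCXXVIII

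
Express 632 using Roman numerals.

Convert 632 to Roman numerals:
  632 contains 1×500 (D)
  132 contains 1×100 (C)
  32 contains 3×10 (XXX)
  2 contains 2×1 (II)

DCXXXII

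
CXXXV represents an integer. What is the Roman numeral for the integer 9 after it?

CXXXV = 135
135 + 9 = 144

CXLIV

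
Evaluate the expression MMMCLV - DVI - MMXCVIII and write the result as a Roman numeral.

MMMCLV = 3155, DVI = 506, MMXCVIII = 2098
3155 - 506 = 2649
2649 - 2098 = 551

DLI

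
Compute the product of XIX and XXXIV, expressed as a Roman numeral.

XIX = 19
XXXIV = 34
19 × 34 = 646

DCXLVI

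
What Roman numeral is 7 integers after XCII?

XCII = 92
92 + 7 = 99

XCIX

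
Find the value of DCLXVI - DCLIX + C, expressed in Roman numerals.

DCLXVI = 666, DCLIX = 659, C = 100
666 - 659 = 7
7 + 100 = 107

CVII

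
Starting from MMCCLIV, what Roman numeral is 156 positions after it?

MMCCLIV = 2254
2254 + 156 = 2410

MMCDX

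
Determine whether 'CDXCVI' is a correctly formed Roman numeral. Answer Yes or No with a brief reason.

'CDXCVI': Check the rules: uses only the symbols I, V, X, L, C, D, M; no symbol is repeated more than three times in a row; V, L and D each appear at most once; the only places a smaller symbol precedes a larger one are the allowed subtractive pairs CD, XC, the symbol right after such a pair (if any) is smaller than the pair's first symbol, and otherwise the values never increase from left to right. Value: CD (400) + XC (90) + V (5) + I (1) = 496. So it is a valid standard Roman numeral.

Yes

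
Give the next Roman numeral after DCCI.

DCCI = 701; next is 702

DCCII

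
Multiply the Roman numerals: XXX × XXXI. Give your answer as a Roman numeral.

XXX = 30
XXXI = 31
30 × 31 = 930

CMXXX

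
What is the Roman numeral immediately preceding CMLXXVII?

CMLXXVII = 977; previous is 976

CMLXXVI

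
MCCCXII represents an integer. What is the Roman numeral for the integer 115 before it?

MCCCXII = 1312
1312 - 115 = 1197

MCXCVII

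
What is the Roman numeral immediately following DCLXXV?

DCLXXV = 675; next is 676

DCLXXVI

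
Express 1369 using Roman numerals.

Convert 1369 to Roman numerals:
  1369 contains 1×1000 (M)
  369 contains 3×100 (CCC)
  69 contains 1×50 (L)
  19 contains 1×10 (X)
  9 contains 1×9 (IX)

MCCCLXIX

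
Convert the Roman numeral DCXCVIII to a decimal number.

DCXCVIII: D=500, C=100, XC=90, V=5, I=1, I=1, I=1
500 + 100 + 90 + 5 + 1 + 1 + 1 = 698

698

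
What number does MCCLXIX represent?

MCCLXIX: M=1000, C=100, C=100, L=50, X=10, IX=9
1000 + 100 + 100 + 50 + 10 + 9 = 1269

1269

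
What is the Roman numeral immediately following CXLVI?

CXLVI = 146, so the next integer is 146 + 1 = 147

CXLVII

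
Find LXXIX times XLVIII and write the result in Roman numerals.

LXXIX = 79
XLVIII = 48
79 × 48 = 3792

MMMDCCXCII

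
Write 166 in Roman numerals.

Convert 166 to Roman numerals:
  166 contains 1×100 (C)
  66 contains 1×50 (L)
  16 contains 1×10 (X)
  6 contains 1×5 (V)
  1 contains 1×1 (I)

CLXVI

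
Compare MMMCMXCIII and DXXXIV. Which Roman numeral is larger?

MMMCMXCIII = 3993
DXXXIV = 534
3993 is larger

MMMCMXCIII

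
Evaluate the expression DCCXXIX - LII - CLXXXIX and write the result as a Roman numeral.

DCCXXIX = 729, LII = 52, CLXXXIX = 189
729 - 52 = 677
677 - 189 = 488

CDLXXXVIII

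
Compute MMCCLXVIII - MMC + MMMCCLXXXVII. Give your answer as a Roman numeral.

MMCCLXVIII = 2268, MMC = 2100, MMMCCLXXXVII = 3287
2268 - 2100 = 168
168 + 3287 = 3455

MMMCDLV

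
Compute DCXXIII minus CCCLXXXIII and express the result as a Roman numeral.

DCXXIII = 623
CCCLXXXIII = 383
623 - 383 = 240

CCXL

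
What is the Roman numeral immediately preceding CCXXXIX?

CCXXXIX = 239, so the previous integer is 239 - 1 = 238

CCXXXVIII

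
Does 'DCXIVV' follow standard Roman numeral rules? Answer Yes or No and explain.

'DCXIVV': V should not appear more than once

No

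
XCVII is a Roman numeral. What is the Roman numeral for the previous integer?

XCVII = 97, so the previous integer is 97 - 1 = 96

XCVI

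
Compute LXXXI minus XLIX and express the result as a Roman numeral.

LXXXI = 81
XLIX = 49
81 - 49 = 32

XXXII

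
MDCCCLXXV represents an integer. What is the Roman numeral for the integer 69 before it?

MDCCCLXXV = 1875
1875 - 69 = 1806

MDCCCVI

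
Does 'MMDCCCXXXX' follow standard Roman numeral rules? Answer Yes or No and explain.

'MMDCCCXXXX': More than 3 consecutive X's

No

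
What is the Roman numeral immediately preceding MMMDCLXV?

MMMDCLXV = 3665; previous is 3664

MMMDCLXIV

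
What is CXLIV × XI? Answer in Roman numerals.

CXLIV = 144
XI = 11
144 × 11 = 1584

MDLXXXIV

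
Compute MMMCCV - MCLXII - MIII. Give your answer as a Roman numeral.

MMMCCV = 3205, MCLXII = 1162, MIII = 1003
3205 - 1162 = 2043
2043 - 1003 = 1040

MXL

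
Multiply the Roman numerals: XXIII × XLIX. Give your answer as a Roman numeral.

XXIII = 23
XLIX = 49
23 × 49 = 1127

MCXXVII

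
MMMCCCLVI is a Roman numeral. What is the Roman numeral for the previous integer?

MMMCCCLVI = 3356, so the previous integer is 3356 - 1 = 3355

MMMCCCLV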